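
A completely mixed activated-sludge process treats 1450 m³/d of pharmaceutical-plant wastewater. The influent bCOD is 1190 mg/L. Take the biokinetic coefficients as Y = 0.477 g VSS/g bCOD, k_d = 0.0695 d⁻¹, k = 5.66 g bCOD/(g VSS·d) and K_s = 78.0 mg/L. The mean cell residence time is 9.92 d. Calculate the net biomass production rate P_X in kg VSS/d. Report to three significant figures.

P_X ≈ 485 kg VSS/d

Effluent substrate depends only on kinetics and SRT: S = K_s(1 + k_d θ_c) / [θ_c(Yk − k_d) − 1] = 78.0 × (1 + 0.0695 × 9.92) / [9.92 × (0.477 × 5.66 − 0.0695) − 1] = 131.8 / 25.09 = 5.252 mg/L.
The observed yield is Y_obs = Y/(1 + k_d·θ_c) = 0.477 / (1 + 0.0695 × 9.92) = 0.477 / 1.689 = 0.2823 g VSS per g bCOD removed.
Q·(S₀ − S) = 1450 × (1190 − 5.25) × 10⁻³ = 1718 kg/d removed.
Net biomass production P_X = Y_obs × Q·(S₀ − S) = 0.2823 × 1718 = 485.0 kg VSS/d.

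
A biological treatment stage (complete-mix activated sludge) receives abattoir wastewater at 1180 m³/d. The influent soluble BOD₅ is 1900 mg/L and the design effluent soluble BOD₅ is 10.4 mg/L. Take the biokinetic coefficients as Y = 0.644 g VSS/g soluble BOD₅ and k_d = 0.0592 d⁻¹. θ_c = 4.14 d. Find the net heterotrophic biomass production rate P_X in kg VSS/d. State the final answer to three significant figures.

Observed yield with endogenous decay: Y_obs = Y / (1 + k_d·θ_c) = 0.644 / (1 + 0.0592 × 4.14) = 0.644 / 1.245 = 0.5172 g VSS/g soluble BOD₅.
ΔS = 1900 − 10.4 = 1890 mg/L, so the substrate removal rate is 1180 × 1890/1000 = 2230 kg soluble BOD₅/d.
Net biomass production P_X = Y_obs × Q·(S₀ − S) = 0.5172 × 2230 = 1153 kg VSS/d.

P_X ≈ 1150 kg VSS/d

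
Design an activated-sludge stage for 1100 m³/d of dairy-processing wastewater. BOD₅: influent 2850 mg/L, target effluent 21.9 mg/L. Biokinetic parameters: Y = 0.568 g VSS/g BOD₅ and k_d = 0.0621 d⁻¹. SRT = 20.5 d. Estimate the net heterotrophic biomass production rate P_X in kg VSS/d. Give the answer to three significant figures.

P_X ≈ 777 kg VSS/d

Observed yield with endogenous decay: Y_obs = Y / (1 + k_d·θ_c) = 0.568 / (1 + 0.0621 × 20.5) = 0.568 / 2.273 = 0.2499 g VSS/g BOD₅.
Substrate removed = Q·(S₀ − S) = 1100 m³/d × (2850 − 21.9) g/m³ = 3.11×10^6 g/d = 3111 kg/d.
Biomass produced: P_X = Y_obs·Q·ΔS = 0.2499 × 3111 ≈ 777.4 kg VSS/d.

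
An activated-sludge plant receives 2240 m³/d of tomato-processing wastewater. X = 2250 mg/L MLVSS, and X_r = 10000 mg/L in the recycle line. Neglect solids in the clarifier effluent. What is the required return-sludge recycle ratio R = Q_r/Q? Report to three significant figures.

R ≈ 0.290

Solids balance on the clarifier gives (1+R)X = R·X_r, so R = X/(X_r − X) = 2250 / (10000 − 2250) = 0.2903.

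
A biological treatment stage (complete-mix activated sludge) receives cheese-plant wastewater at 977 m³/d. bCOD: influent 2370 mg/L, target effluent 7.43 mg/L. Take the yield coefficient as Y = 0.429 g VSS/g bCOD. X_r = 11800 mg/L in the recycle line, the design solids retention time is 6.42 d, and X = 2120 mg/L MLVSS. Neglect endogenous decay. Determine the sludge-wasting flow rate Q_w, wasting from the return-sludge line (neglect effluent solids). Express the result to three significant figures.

Biomass mass balance (decay neglected): V·X = Y·Q·(S₀ − S)·θ_c, so V = 0.429 × 977 × (2370 − 7.43) × 6.42 / 2120 = 2999 m³.
θ_c = V·X/(Q_w·X_r) when wasting from the recycle, so Q_w = V·X/(θ_c·X_r) = 2999 × 2120 / (6.42 × 11800) = 83.92 m³/d.

Q_w ≈ 83.9 m³/d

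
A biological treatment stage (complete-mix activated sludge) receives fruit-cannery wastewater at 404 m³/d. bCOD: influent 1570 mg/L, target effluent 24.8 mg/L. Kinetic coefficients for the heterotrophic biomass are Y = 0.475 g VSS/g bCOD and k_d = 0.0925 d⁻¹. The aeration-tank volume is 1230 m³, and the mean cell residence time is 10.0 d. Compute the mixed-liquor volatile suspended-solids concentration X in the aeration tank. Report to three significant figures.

X ≈ 1250 mg/L

X = Y·Q·ΔS·θ_c / [V·(1 + k_d θ_c)] = 0.475 × 404 × (1570 − 24.8) × 10.0 / [1230 × (1 + 0.0925 × 10.0)] = 1252 mg/L.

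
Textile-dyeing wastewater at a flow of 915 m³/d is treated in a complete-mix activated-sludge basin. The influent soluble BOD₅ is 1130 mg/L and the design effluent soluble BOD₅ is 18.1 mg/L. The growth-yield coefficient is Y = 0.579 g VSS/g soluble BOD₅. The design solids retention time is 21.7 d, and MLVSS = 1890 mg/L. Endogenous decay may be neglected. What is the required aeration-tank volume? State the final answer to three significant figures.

With k_d = 0 the design equation reduces to V = Y Q (S₀−S) θ_c / X = 0.579 × 915 × (1130 − 18.1) × 21.7 / 1890 = 6763 m³.

V ≈ 6760 m³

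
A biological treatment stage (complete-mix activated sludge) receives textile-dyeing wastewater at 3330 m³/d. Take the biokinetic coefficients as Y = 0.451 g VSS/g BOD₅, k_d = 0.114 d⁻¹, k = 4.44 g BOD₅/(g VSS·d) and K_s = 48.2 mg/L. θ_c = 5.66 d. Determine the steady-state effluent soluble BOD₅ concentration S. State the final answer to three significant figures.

For a completely mixed reactor with recycle the Lawrence–McCarty relation gives S = K_s·(1 + k_d·θ_c) / [θ_c·(Y·k − k_d) − 1] = 48.2 × (1 + 0.114 × 5.66) / [5.66 × (0.451 × 4.44 − 0.114) − 1] = 79.30 / 9.689 = 8.185 mg/L.

S ≈ 8.18 mg/L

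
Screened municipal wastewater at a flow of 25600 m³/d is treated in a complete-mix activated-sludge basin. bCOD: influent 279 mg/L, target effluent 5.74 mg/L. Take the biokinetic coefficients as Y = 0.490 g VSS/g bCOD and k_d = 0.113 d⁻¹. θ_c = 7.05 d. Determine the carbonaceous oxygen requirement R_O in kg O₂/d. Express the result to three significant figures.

Observed yield with endogenous decay: Y_obs = Y / (1 + k_d·θ_c) = 0.490 / (1 + 0.113 × 7.05) = 0.490 / 1.797 = 0.2727 g VSS/g bCOD.
Q·(S₀ − S) = 25600 × (279 − 5.74) × 10⁻³ = 6995 kg/d removed.
Net sludge production P_X = 0.2727 × 6995 = 1908 kg VSS/d.
R_O = Q·ΔS − 1.42 P_X = 6995 − 2709 = 4286 kg O₂/d.

R_O ≈ 4290 kg O₂/d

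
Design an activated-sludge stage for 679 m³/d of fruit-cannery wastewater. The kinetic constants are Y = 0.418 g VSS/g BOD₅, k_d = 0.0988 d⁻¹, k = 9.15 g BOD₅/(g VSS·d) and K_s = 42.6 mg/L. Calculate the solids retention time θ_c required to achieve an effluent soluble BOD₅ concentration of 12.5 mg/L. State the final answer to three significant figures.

At the target effluent, Y k S/(K_s+S) = 0.418×9.15×12.5/55.10 = 0.8677 d⁻¹.
θ_c = 1/(μ − k_d) = 1/(0.8677 − 0.0988) = 1/0.7689 = 1.301 d.

θ_c ≈ 1.30 d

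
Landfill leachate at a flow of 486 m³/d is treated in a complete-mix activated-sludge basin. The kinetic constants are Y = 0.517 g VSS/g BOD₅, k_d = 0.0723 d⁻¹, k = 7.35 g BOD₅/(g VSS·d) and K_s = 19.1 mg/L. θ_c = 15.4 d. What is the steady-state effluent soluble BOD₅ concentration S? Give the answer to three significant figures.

S ≈ 0.716 mg/L

From the Monod/SRT balance for a CMAS, S = K_s·(1+k_d θ_c)/[θ_c·(Y k − k_d) − 1] = 19.1 × (1 + 0.0723 × 15.4) / [15.4 × (0.517 × 7.35 − 0.0723) − 1] = 40.37 / 56.41 = 0.7156 mg/L.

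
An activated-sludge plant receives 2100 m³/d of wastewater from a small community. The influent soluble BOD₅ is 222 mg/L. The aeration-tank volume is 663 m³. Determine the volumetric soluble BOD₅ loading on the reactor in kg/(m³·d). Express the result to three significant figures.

L_v = Q S₀ / V = 2100 × 222 × 10⁻³ / 663.0 = 0.7032 kg/(m³·d).

L_v ≈ 0.703 kg soluble BOD₅/(m³·d)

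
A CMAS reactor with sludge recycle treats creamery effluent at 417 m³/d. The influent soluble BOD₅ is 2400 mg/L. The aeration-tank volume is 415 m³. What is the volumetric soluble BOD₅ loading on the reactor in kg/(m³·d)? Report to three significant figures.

Applied soluble BOD₅ load per unit volume = Q·S₀/V = (417 × 2400/1000)/415.0 = 2.412 kg soluble BOD₅·m⁻³·d⁻¹.

L_v ≈ 2.41 kg soluble BOD₅/(m³·d)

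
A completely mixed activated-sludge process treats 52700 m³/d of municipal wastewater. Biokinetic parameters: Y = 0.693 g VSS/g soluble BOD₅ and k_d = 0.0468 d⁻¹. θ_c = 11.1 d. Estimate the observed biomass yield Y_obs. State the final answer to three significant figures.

Observed yield with endogenous decay: Y_obs = Y / (1 + k_d·θ_c) = 0.693 / (1 + 0.0468 × 11.1) = 0.693 / 1.519 = 0.4561 g VSS/g soluble BOD₅.

Y_obs ≈ 0.456 g VSS/g soluble BOD₅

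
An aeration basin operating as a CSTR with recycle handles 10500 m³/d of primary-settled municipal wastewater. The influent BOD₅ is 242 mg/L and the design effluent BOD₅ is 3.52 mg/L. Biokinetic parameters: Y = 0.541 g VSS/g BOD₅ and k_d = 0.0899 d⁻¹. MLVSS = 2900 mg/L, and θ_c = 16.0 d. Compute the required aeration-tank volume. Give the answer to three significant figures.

Steady-state biomass mass balance: V·X·(1 + k_d·θ_c) = Y·Q·(S₀ − S)·θ_c, so V = 0.541 × 10500 × (242 − 3.52) × 16.0 / [2900 × (1 + 0.0899 × 16.0)] = 2.17×10^7 / 7071 = 3065 m³.

V ≈ 3070 m³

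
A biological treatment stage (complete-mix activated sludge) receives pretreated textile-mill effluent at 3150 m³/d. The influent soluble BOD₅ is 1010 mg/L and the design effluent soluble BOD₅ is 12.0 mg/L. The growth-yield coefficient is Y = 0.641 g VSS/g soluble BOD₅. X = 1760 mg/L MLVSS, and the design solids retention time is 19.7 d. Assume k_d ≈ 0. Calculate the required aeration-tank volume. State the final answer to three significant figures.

V ≈ 22600 m³

V·X = Y·Q·ΔS·θ_c gives V = 0.641 × 3150 × (1010 − 12.0) × 19.7 / 1760 = 22556 m³.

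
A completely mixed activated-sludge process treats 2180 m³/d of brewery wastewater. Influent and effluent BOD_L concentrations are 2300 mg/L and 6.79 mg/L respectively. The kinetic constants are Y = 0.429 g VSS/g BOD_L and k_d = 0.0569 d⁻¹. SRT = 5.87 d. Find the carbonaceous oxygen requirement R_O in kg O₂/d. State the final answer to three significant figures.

R_O ≈ 2720 kg O₂/d

The observed yield is Y_obs = Y/(1 + k_d·θ_c) = 0.429 / (1 + 0.0569 × 5.87) = 0.429 / 1.334 = 0.3216 g VSS per g BOD_L removed.
Mass of BOD_L removed per day: Q(S₀ − S) = 2180 × 2293 g/m³ = 4999 kg/d.
P_X = Y_obs·Q·(S₀ − S) = 0.3216 × 4999 = 1608 kg VSS/d.
R_O = Q·(S₀ − S) − 1.42·P_X = 4999 − 1.42 × 1608 = 2716 kg O₂/d.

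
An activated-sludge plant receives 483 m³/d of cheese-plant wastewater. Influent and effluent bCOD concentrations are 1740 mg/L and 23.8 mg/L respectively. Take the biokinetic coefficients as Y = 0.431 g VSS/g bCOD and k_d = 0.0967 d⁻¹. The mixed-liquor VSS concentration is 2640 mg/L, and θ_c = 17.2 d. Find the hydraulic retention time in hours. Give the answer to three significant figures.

τ ≈ 43.4 h

From the SRT design equation V = Y Q (S₀−S) θ_c / [X (1 + k_d θ_c)] = 0.431 × 483 × (1740 − 23.8) × 17.2 / [2640 × (1 + 0.0967 × 17.2)] = 6.14×10^6 / 7031 = 874.0 m³.
Hydraulic retention time τ = V/Q = 874.0 / 483 = 1.810 d = 43.43 h.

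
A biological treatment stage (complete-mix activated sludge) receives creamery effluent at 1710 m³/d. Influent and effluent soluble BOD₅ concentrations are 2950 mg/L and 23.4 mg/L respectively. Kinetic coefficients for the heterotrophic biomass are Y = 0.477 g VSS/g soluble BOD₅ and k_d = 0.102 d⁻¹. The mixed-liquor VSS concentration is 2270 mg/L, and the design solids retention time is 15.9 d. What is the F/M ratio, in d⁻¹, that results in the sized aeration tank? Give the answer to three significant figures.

From the SRT design equation V = Y Q (S₀−S) θ_c / [X (1 + k_d θ_c)] = 0.477 × 1710 × (2950 − 23.4) × 15.9 / [2270 × (1 + 0.102 × 15.9)] = 3.8×10^7 / 5951 = 6377 m³.
Food-to-microorganism ratio F/M = Q S₀ / (V X) = 1710 × 2950 / (6377 × 2270) = 0.3485 d⁻¹.

F/M ≈ 0.348 d⁻¹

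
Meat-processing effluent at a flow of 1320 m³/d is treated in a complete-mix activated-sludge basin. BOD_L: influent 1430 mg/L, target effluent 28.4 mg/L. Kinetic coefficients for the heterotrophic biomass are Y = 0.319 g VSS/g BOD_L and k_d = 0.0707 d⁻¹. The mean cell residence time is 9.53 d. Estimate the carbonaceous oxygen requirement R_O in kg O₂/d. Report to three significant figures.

R_O ≈ 1350 kg O₂/d

Observed yield with endogenous decay: Y_obs = Y / (1 + k_d·θ_c) = 0.319 / (1 + 0.0707 × 9.53) = 0.319 / 1.674 = 0.1906 g VSS/g BOD_L.
Q·(S₀ − S) = 1320 × (1430 − 28.4) × 10⁻³ = 1850 kg/d removed.
P_X = Y_obs·Q·(S₀ − S) = 0.1906 × 1850 = 352.6 kg VSS/d.
R_O = Q·(S₀ − S) − 1.42·P_X = 1850 − 1.42 × 352.6 = 1349 kg O₂/d.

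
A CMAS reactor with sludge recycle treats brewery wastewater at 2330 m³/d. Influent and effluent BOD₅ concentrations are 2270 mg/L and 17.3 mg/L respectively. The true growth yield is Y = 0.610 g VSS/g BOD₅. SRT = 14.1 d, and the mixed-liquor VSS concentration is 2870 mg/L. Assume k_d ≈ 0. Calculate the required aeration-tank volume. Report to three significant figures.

Biomass mass balance (decay neglected): V·X = Y·Q·(S₀ − S)·θ_c, so V = 0.610 × 2330 × (2270 − 17.3) × 14.1 / 2870 = 15730 m³.

V ≈ 15700 m³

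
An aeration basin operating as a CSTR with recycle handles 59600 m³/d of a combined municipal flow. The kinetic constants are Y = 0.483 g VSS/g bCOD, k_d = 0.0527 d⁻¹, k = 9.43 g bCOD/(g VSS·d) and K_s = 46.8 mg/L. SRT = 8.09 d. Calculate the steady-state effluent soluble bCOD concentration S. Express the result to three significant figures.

Effluent substrate depends only on kinetics and SRT: S = K_s(1 + k_d θ_c) / [θ_c(Yk − k_d) − 1] = 46.8 × (1 + 0.0527 × 8.09) / [8.09 × (0.483 × 9.43 − 0.0527) − 1] = 66.75 / 35.42 = 1.885 mg/L.

S ≈ 1.88 mg/L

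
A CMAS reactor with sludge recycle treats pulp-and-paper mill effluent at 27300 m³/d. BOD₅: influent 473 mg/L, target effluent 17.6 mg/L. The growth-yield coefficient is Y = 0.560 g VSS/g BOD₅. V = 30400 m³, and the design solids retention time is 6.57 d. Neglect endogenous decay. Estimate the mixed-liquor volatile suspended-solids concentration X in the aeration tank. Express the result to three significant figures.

X ≈ 1500 mg/L

X = Y·Q·ΔS·θ_c / V = 0.560 × 27300 × (473 − 17.6) × 6.57 / 30400 = 1505 mg/L.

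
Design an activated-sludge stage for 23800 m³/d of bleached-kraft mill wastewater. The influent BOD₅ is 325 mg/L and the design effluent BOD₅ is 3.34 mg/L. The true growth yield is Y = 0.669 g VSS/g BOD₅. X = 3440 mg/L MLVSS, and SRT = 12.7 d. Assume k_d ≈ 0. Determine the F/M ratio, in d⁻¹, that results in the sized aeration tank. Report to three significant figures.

F/M ≈ 0.119 d⁻¹

With k_d = 0 the design equation reduces to V = Y Q (S₀−S) θ_c / X = 0.669 × 23800 × (325 − 3.34) × 12.7 / 3440 = 18908 m³.
F/M = applied load / biomass = Q·S₀/(V·X) = 23800 × 325 / (18908 × 3440) = 0.1189 d⁻¹.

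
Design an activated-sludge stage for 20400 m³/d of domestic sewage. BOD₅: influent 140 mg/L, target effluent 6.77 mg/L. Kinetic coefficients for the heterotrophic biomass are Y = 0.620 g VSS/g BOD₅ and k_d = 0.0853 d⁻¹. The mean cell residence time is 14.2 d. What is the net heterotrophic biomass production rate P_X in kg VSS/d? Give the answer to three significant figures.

P_X ≈ 762 kg VSS/d

The observed yield is Y_obs = Y/(1 + k_d·θ_c) = 0.620 / (1 + 0.0853 × 14.2) = 0.620 / 2.211 = 0.2804 g VSS per g BOD₅ removed.
Substrate removed = Q·(S₀ − S) = 20400 m³/d × (140 − 6.77) g/m³ = 2.72×10^6 g/d = 2718 kg/d.
Net biomass production P_X = Y_obs × Q·(S₀ − S) = 0.2804 × 2718 = 762.1 kg VSS/d.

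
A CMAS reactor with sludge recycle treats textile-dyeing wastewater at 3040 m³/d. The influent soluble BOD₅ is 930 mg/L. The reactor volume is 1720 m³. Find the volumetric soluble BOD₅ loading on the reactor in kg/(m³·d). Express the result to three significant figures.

L_v ≈ 1.64 kg soluble BOD₅/(m³·d)

Applied soluble BOD₅ load per unit volume = Q·S₀/V = (3040 × 930/1000)/1720 = 1.644 kg soluble BOD₅·m⁻³·d⁻¹.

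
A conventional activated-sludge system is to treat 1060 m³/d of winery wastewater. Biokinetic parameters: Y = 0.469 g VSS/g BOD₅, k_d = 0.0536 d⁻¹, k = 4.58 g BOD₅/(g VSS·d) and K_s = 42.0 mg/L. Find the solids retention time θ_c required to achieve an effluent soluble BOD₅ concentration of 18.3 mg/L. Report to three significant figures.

θ_c ≈ 1.67 d

Specific growth rate at S = 18.3 mg/L: μ = YkS/(K_s+S) = 0.469·4.58·18.3/(42.0+18.3) = 0.6519 d⁻¹.
Then 1/θ_c = μ − k_d = 0.6519 − 0.0536 = 0.5983 d⁻¹, giving θ_c = 1.671 d.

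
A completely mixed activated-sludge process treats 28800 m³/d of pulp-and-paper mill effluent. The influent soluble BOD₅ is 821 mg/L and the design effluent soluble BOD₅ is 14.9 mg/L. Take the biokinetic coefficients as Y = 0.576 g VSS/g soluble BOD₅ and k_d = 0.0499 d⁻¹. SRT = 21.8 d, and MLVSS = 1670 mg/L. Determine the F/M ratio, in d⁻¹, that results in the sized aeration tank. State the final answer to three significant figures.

F/M ≈ 0.169 d⁻¹

Steady-state biomass mass balance: V·X·(1 + k_d·θ_c) = Y·Q·(S₀ − S)·θ_c, so V = 0.576 × 28800 × (821 − 14.9) × 21.8 / [1670 × (1 + 0.0499 × 21.8)] = 2.92×10^8 / 3487 = 83609 m³.
F/M = applied load / biomass = Q·S₀/(V·X) = 28800 × 821 / (83609 × 1670) = 0.1693 d⁻¹.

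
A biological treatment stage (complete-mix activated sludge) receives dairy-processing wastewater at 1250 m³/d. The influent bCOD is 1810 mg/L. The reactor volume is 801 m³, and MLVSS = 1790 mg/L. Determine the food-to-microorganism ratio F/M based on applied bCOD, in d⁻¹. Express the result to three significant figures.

Food-to-microorganism ratio F/M = Q S₀ / (V X) = 1250 × 1810 / (801.0 × 1790) = 1.578 d⁻¹.

F/M ≈ 1.58 d⁻¹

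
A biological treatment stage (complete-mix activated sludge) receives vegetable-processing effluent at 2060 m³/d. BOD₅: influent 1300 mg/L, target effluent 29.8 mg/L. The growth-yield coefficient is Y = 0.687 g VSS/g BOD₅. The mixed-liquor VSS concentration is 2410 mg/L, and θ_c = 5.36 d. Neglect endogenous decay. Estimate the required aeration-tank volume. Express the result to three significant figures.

V ≈ 4000 m³

Biomass mass balance (decay neglected): V·X = Y·Q·(S₀ − S)·θ_c, so V = 0.687 × 2060 × (1300 − 29.8) × 5.36 / 2410 = 3998 m³.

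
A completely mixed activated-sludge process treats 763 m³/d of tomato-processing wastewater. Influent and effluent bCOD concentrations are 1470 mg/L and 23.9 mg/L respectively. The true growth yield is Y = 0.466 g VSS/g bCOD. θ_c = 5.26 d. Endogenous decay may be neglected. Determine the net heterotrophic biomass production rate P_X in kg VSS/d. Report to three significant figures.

P_X ≈ 514 kg VSS/d

With endogenous decay neglected, the observed yield equals the true yield: Y_obs = Y = 0.466 g VSS/g bCOD.
Substrate removed = Q·(S₀ − S) = 763 m³/d × (1470 − 23.9) g/m³ = 1.1×10^6 g/d = 1103 kg/d.
P_X = Y_obs · Q(S₀ − S) = 0.4660 × 1103 = 514.2 kg VSS/d.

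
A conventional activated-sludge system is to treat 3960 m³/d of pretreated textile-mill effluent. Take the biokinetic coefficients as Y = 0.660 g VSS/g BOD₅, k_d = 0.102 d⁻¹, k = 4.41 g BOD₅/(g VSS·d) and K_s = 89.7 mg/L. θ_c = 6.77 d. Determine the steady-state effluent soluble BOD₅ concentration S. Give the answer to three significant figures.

S ≈ 8.42 mg/L

From the Monod/SRT balance for a CMAS, S = K_s·(1+k_d θ_c)/[θ_c·(Y k − k_d) − 1] = 89.7 × (1 + 0.102 × 6.77) / [6.77 × (0.660 × 4.41 − 0.102) − 1] = 151.6 / 18.01 = 8.418 mg/L.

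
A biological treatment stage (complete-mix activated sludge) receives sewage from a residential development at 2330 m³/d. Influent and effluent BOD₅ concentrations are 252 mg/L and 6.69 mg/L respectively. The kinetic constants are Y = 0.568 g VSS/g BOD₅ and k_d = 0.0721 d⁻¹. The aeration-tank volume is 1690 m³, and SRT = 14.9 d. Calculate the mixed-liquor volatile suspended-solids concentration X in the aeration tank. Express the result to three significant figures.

Solving the biomass balance for X: X = Y Q (S₀−S) θ_c / [V (1+k_d θ_c)] = 0.568 × 2330 × (252 − 6.69) × 14.9 / [1690 × (1 + 0.0721 × 14.9)] = 1380 mg/L.

X ≈ 1380 mg/L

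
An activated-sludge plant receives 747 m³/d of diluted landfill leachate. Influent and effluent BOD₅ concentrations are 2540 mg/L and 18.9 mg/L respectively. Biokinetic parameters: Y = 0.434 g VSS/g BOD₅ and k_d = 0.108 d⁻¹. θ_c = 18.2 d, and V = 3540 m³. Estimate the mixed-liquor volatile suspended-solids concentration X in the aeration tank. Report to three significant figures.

Solving the biomass balance for X: X = Y Q (S₀−S) θ_c / [V (1+k_d θ_c)] = 0.434 × 747 × (2540 − 18.9) × 18.2 / [3540 × (1 + 0.108 × 18.2)] = 1417 mg/L.

X ≈ 1420 mg/L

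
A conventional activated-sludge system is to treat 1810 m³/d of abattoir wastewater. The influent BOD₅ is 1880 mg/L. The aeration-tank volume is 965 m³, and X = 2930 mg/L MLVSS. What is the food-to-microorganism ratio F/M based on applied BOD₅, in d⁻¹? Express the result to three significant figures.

F/M = applied load / biomass = Q·S₀/(V·X) = 1810 × 1880 / (965.0 × 2930) = 1.203 d⁻¹.

F/M ≈ 1.20 d⁻¹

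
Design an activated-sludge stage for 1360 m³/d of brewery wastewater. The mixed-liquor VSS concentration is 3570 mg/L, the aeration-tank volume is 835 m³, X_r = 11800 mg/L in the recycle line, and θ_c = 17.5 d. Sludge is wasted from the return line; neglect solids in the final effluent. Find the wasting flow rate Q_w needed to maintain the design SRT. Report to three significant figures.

Q_w ≈ 14.4 m³/d

Q_w = (V·X)/(θ_c X_r) = 835.0 × 3570 / (17.5 × 11800) = 14.44 m³/d.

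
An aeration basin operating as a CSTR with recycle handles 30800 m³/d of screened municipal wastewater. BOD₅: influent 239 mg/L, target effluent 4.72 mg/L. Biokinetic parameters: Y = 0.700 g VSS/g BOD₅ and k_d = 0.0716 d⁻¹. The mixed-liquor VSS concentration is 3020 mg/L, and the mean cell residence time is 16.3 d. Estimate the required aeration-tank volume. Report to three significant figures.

Steady-state biomass mass balance: V·X·(1 + k_d·θ_c) = Y·Q·(S₀ − S)·θ_c, so V = 0.700 × 30800 × (239 − 4.72) × 16.3 / [3020 × (1 + 0.0716 × 16.3)] = 8.23×10^7 / 6545 = 12580 m³.

V ≈ 12600 m³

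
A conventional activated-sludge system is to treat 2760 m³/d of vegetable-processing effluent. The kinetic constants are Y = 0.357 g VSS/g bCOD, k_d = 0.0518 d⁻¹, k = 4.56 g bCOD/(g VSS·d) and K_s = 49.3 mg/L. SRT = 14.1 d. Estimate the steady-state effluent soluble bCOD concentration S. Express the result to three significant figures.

S ≈ 4.02 mg/L

Effluent substrate depends only on kinetics and SRT: S = K_s(1 + k_d θ_c) / [θ_c(Yk − k_d) − 1] = 49.3 × (1 + 0.0518 × 14.1) / [14.1 × (0.357 × 4.56 − 0.0518) − 1] = 85.31 / 21.22 = 4.020 mg/L.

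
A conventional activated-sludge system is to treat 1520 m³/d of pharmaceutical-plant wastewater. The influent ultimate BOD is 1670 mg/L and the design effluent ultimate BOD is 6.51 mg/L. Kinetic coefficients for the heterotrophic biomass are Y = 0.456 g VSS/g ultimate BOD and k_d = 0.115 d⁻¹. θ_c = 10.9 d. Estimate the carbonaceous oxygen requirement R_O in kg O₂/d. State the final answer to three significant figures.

R_O ≈ 1800 kg O₂/d

Observed yield with endogenous decay: Y_obs = Y / (1 + k_d·θ_c) = 0.456 / (1 + 0.115 × 10.9) = 0.456 / 2.253 = 0.2024 g VSS/g ultimate BOD.
Mass of ultimate BOD removed per day: Q(S₀ − S) = 1520 × 1663 g/m³ = 2529 kg/d.
Net sludge production P_X = 0.2024 × 2529 = 511.6 kg VSS/d.
R_O = Q·(S₀ − S) − 1.42·P_X = 2529 − 1.42 × 511.6 = 1802 kg O₂/d.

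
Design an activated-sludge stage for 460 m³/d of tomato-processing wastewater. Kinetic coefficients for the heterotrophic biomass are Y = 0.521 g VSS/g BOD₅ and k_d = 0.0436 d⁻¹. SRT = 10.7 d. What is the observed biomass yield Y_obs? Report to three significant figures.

Observed yield with endogenous decay: Y_obs = Y / (1 + k_d·θ_c) = 0.521 / (1 + 0.0436 × 10.7) = 0.521 / 1.467 = 0.3553 g VSS/g BOD₅.

Y_obs ≈ 0.355 g VSS/g BOD₅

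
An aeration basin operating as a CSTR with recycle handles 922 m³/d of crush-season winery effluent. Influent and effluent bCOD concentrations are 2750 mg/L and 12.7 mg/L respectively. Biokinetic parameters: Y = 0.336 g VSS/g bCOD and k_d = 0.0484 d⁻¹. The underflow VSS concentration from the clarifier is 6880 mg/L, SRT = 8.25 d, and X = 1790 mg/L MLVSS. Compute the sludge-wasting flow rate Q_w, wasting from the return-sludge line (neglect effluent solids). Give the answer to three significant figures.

Q_w ≈ 88.1 m³/d

From the SRT design equation V = Y Q (S₀−S) θ_c / [X (1 + k_d θ_c)] = 0.336 × 922 × (2750 − 12.7) × 8.25 / [1790 × (1 + 0.0484 × 8.25)] = 7×10^6 / 2505 = 2793 m³.
Q_w = (V·X)/(θ_c X_r) = 2793 × 1790 / (8.25 × 6880) = 88.08 m³/d.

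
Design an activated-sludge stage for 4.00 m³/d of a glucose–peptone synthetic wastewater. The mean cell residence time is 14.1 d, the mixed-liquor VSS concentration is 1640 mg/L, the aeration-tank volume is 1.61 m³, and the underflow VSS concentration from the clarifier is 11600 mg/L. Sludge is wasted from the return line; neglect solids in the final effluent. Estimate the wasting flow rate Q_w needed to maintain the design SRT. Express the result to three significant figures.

Q_w ≈ 0.0161 m³/d

θ_c = V·X/(Q_w·X_r) when wasting from the recycle, so Q_w = V·X/(θ_c·X_r) = 1.610 × 1640 / (14.1 × 11600) = 0.01614 m³/d.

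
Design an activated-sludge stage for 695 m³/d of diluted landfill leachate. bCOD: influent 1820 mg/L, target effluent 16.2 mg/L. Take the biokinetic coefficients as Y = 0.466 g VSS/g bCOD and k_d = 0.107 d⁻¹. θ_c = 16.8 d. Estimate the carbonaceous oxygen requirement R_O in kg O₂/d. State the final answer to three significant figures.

R_O ≈ 957 kg O₂/d

Y_obs = Y / (1 + k_d θ_c) = 0.466 / (1 + 0.107 × 16.8) = 0.466 / 2.798 = 0.1666.
Substrate removed = Q·(S₀ − S) = 695 m³/d × (1820 − 16.2) g/m³ = 1.25×10^6 g/d = 1254 kg/d.
P_X = Y_obs·Q·(S₀ − S) = 0.1666 × 1254 = 208.8 kg VSS/d.
R_O = Q·ΔS − 1.42 P_X = 1254 − 296.5 = 957.1 kg O₂/d.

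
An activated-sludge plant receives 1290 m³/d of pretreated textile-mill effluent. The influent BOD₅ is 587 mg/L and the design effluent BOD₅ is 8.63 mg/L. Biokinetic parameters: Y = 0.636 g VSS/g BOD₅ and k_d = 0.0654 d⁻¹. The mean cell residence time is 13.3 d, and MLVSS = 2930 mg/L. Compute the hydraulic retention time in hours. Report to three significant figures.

Steady-state biomass mass balance: V·X·(1 + k_d·θ_c) = Y·Q·(S₀ − S)·θ_c, so V = 0.636 × 1290 × (587 − 8.63) × 13.3 / [2930 × (1 + 0.0654 × 13.3)] = 6.31×10^6 / 5479 = 1152 m³.
τ = V/Q = 1152/1290 = 0.8930 d, or 21.43 h.

τ ≈ 21.4 h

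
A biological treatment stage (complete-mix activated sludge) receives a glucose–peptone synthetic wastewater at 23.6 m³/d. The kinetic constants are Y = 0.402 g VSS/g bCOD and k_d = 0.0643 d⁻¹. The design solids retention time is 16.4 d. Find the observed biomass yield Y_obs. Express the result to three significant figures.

Correct the yield for decay: Y_obs = Y/(1 + k_d θ_c) = 0.402 / (1 + 0.0643 × 16.4) = 0.402 / 2.055 = 0.1957.

Y_obs ≈ 0.196 g VSS/g bCOD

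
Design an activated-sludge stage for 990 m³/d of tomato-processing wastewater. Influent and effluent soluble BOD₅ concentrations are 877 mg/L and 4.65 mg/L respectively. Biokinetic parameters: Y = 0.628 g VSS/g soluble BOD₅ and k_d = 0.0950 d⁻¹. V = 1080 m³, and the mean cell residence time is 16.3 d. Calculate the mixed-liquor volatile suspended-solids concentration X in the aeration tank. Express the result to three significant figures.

X ≈ 3210 mg/L

From V·X·(1 + k_d·θ_c) = Y·Q·(S₀ − S)·θ_c: X = 0.628 × 990 × (877 − 4.65) × 16.3 / [1080 × (1 + 0.0950 × 16.3)] = 3212 mg/L.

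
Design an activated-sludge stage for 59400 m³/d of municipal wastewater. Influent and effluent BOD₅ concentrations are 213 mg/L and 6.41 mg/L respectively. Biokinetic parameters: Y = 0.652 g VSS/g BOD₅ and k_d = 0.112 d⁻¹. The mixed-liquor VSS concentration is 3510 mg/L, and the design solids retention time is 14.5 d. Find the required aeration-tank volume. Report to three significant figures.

V ≈ 12600 m³

Rearranging the biomass balance for a CMAS with decay, V = Y·Q·ΔS·θ_c / [X·(1+k_d θ_c)] = 0.652 × 59400 × (213 − 6.41) × 14.5 / [3510 × (1 + 0.112 × 14.5)] = 1.16×10^8 / 9210 = 12596 m³.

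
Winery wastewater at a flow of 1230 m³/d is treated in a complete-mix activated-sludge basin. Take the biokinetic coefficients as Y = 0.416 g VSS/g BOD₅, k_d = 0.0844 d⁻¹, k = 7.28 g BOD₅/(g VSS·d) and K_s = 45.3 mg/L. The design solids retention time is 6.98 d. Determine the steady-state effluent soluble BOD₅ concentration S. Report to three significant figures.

Effluent substrate depends only on kinetics and SRT: S = K_s(1 + k_d θ_c) / [θ_c(Yk − k_d) − 1] = 45.3 × (1 + 0.0844 × 6.98) / [6.98 × (0.416 × 7.28 − 0.0844) − 1] = 71.99 / 19.55 = 3.682 mg/L.

S ≈ 3.68 mg/L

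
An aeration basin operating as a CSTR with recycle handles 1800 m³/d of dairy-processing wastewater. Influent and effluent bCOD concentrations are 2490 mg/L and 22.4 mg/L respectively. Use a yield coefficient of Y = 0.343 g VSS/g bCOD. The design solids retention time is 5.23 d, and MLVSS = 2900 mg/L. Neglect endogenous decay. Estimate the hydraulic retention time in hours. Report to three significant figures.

τ ≈ 36.6 h

With k_d = 0 the design equation reduces to V = Y Q (S₀−S) θ_c / X = 0.343 × 1800 × (2490 − 22.4) × 5.23 / 2900 = 2748 m³.
HRT = V/Q = 2748 m³ / 1800 m³·d⁻¹ = 1.526 d × 24 = 36.63 h.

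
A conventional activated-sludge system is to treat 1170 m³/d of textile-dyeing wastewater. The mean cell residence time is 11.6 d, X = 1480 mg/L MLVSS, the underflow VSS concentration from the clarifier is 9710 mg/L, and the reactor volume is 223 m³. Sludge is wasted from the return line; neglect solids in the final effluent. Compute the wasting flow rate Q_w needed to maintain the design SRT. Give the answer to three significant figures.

Q_w ≈ 2.93 m³/d

Q_w = (V·X)/(θ_c X_r) = 223.0 × 1480 / (11.6 × 9710) = 2.930 m³/d.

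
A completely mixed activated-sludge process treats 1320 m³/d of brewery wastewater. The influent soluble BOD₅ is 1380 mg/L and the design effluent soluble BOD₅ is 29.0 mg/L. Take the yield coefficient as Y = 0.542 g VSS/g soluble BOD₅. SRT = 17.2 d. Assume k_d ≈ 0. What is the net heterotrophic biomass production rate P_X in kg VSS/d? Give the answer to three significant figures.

No decay correction is needed, so Y_obs = Y = 0.542.
ΔS = 1380 − 29.0 = 1351 mg/L, so the substrate removal rate is 1320 × 1351/1000 = 1783 kg soluble BOD₅/d.
Net biomass production P_X = Y_obs × Q·(S₀ − S) = 0.5420 × 1783 = 966.6 kg VSS/d.

P_X ≈ 967 kg VSS/d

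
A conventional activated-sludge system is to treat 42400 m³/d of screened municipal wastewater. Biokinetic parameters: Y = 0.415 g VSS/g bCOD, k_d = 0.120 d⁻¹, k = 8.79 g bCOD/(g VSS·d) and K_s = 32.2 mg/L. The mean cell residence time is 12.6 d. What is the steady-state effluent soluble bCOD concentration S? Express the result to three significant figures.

From the Monod/SRT balance for a CMAS, S = K_s·(1+k_d θ_c)/[θ_c·(Y k − k_d) − 1] = 32.2 × (1 + 0.120 × 12.6) / [12.6 × (0.415 × 8.79 − 0.120) − 1] = 80.89 / 43.45 = 1.862 mg/L.

S ≈ 1.86 mg/L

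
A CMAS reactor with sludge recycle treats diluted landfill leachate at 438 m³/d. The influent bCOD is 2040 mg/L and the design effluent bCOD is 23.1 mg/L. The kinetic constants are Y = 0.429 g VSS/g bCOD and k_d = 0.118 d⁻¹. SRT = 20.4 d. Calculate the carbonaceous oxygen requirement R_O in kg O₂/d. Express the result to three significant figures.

R_O ≈ 725 kg O₂/d

The observed yield is Y_obs = Y/(1 + k_d·θ_c) = 0.429 / (1 + 0.118 × 20.4) = 0.429 / 3.407 = 0.1259 g VSS per g bCOD removed.
Mass of bCOD removed per day: Q(S₀ − S) = 438 × 2017 g/m³ = 883.4 kg/d.
Net sludge production P_X = 0.1259 × 883.4 = 111.2 kg VSS/d.
R_O = Q·ΔS − 1.42 P_X = 883.4 − 157.9 = 725.5 kg O₂/d.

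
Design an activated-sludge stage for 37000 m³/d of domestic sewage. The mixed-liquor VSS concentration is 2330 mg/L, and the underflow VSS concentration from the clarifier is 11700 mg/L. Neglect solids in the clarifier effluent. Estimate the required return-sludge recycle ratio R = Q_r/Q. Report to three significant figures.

Mass balance around the secondary clarifier (neglecting effluent solids): R = X / (X_r − X) = 2330 / (11700 − 2330) = 0.2487.

R ≈ 0.249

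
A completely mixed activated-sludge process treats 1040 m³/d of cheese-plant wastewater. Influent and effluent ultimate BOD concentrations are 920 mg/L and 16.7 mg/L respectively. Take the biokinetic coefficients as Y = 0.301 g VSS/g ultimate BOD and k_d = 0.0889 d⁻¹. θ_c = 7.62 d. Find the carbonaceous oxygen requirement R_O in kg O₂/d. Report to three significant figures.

R_O ≈ 700 kg O₂/d

Correct the yield for decay: Y_obs = Y/(1 + k_d θ_c) = 0.301 / (1 + 0.0889 × 7.62) = 0.301 / 1.677 = 0.1794.
Substrate removed = Q·(S₀ − S) = 1040 m³/d × (920 − 16.7) g/m³ = 9.39×10^5 g/d = 939.4 kg/d.
Net sludge production P_X = 0.1794 × 939.4 = 168.6 kg VSS/d.
R_O = Q·(S₀ − S) − 1.42·P_X = 939.4 − 1.42 × 168.6 = 700.1 kg O₂/d.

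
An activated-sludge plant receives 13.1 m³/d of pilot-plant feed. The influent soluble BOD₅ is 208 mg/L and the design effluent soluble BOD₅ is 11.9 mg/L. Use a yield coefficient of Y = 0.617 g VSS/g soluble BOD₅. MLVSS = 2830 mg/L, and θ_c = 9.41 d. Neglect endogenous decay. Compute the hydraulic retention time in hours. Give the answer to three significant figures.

V·X = Y·Q·ΔS·θ_c gives V = 0.617 × 13.1 × (208 − 11.9) × 9.41 / 2830 = 5.270 m³.
τ = V/Q = 5.270/13.1 = 0.4023 d, or 9.656 h.

τ ≈ 9.66 h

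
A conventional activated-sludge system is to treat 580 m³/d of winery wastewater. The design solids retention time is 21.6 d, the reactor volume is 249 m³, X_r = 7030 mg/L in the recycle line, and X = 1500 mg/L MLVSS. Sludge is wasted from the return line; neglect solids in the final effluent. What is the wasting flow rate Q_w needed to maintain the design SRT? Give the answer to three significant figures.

Wasting from the return line (neglecting effluent solids): Q_w = V·X / (θ_c·X_r) = 249.0 × 1500 / (21.6 × 7030) = 2.460 m³/d.

Q_w ≈ 2.46 m³/d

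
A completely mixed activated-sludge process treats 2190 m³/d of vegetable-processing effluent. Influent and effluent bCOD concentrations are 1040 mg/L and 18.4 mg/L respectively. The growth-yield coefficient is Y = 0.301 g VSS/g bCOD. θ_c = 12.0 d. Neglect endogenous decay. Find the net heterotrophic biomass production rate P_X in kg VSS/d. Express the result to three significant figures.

P_X ≈ 673 kg VSS/d

No decay correction is needed, so Y_obs = Y = 0.301.
ΔS = 1040 − 18.4 = 1022 mg/L, so the substrate removal rate is 2190 × 1022/1000 = 2237 kg bCOD/d.
Biomass produced: P_X = Y_obs·Q·ΔS = 0.3010 × 2237 ≈ 673.4 kg VSS/d.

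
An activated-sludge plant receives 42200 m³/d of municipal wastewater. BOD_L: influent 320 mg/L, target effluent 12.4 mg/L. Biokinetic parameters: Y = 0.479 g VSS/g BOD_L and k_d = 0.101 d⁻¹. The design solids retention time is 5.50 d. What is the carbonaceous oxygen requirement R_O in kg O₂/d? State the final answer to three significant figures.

Observed yield with endogenous decay: Y_obs = Y / (1 + k_d·θ_c) = 0.479 / (1 + 0.101 × 5.50) = 0.479 / 1.555 = 0.3079 g VSS/g BOD_L.
ΔS = 320 − 12.4 = 307.6 mg/L, so the substrate removal rate is 42200 × 307.6/1000 = 12981 kg BOD_L/d.
P_X = Y_obs·Q·(S₀ − S) = 0.3079 × 12981 = 3997 kg VSS/d.
R_O = Q·ΔS − 1.42 P_X = 12981 − 5676 = 7305 kg O₂/d.

R_O ≈ 7300 kg O₂/d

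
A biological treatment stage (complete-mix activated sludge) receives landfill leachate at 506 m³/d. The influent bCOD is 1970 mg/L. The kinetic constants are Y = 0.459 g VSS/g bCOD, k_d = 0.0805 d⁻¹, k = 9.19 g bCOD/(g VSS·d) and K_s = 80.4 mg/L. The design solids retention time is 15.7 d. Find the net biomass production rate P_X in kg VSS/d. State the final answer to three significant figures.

Effluent substrate depends only on kinetics and SRT: S = K_s(1 + k_d θ_c) / [θ_c(Yk − k_d) − 1] = 80.4 × (1 + 0.0805 × 15.7) / [15.7 × (0.459 × 9.19 − 0.0805) − 1] = 182.0 / 63.96 = 2.846 mg/L.
Correct the yield for decay: Y_obs = Y/(1 + k_d θ_c) = 0.459 / (1 + 0.0805 × 15.7) = 0.459 / 2.264 = 0.2028.
Mass of bCOD removed per day: Q(S₀ − S) = 506 × 1967 g/m³ = 995.4 kg/d.
Biomass produced: P_X = Y_obs·Q·ΔS = 0.2028 × 995.4 ≈ 201.8 kg VSS/d.

P_X ≈ 202 kg VSS/d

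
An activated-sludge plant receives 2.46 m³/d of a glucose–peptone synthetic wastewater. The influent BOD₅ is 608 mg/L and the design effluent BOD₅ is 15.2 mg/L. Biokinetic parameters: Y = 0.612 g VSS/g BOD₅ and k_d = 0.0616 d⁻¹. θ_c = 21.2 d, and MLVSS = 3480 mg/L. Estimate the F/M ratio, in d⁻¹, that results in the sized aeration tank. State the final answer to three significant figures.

From the SRT design equation V = Y Q (S₀−S) θ_c / [X (1 + k_d θ_c)] = 0.612 × 2.46 × (608 − 15.2) × 21.2 / [3480 × (1 + 0.0616 × 21.2)] = 1.89×10^4 / 8025 = 2.358 m³.
Food-to-microorganism ratio F/M = Q S₀ / (V X) = 2.46 × 608 / (2.358 × 3480) = 0.1823 d⁻¹.

F/M ≈ 0.182 d⁻¹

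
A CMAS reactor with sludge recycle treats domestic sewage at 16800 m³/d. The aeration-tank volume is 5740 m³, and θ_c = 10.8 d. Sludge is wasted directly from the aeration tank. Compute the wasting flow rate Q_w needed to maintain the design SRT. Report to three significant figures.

Q_w ≈ 531 m³/d

For wasting at MLVSS concentration, Q_w = V/θ_c = 5740/10.8 = 531.5 m³/d.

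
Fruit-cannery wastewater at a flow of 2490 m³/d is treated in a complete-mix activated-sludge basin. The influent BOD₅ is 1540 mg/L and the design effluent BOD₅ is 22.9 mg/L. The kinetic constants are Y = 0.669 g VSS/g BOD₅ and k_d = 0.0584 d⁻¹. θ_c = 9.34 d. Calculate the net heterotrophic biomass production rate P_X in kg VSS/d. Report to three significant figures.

P_X ≈ 1640 kg VSS/d

The observed yield is Y_obs = Y/(1 + k_d·θ_c) = 0.669 / (1 + 0.0584 × 9.34) = 0.669 / 1.545 = 0.4329 g VSS per g BOD₅ removed.
Q·(S₀ − S) = 2490 × (1540 − 22.9) × 10⁻³ = 3778 kg/d removed.
P_X = Y_obs · Q(S₀ − S) = 0.4329 × 3778 = 1635 kg VSS/d.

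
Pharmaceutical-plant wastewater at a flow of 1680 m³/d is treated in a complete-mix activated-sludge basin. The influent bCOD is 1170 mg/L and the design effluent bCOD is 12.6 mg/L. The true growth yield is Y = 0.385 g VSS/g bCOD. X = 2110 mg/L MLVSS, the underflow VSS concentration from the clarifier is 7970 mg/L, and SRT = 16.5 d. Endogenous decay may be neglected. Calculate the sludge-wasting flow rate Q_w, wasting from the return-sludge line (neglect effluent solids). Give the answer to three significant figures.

V·X = Y·Q·ΔS·θ_c gives V = 0.385 × 1680 × (1170 − 12.6) × 16.5 / 2110 = 5854 m³.
θ_c = V·X/(Q_w·X_r) when wasting from the recycle, so Q_w = V·X/(θ_c·X_r) = 5854 × 2110 / (16.5 × 7970) = 93.93 m³/d.

Q_w ≈ 93.9 m³/d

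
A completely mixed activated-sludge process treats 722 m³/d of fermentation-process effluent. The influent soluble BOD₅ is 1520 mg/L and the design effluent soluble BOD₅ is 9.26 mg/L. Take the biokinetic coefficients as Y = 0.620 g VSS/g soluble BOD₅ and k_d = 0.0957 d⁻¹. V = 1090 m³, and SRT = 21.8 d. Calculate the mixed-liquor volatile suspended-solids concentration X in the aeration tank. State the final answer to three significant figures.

X ≈ 4380 mg/L

X = Y·Q·ΔS·θ_c / [V·(1 + k_d θ_c)] = 0.620 × 722 × (1520 − 9.26) × 21.8 / [1090 × (1 + 0.0957 × 21.8)] = 4382 mg/L.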